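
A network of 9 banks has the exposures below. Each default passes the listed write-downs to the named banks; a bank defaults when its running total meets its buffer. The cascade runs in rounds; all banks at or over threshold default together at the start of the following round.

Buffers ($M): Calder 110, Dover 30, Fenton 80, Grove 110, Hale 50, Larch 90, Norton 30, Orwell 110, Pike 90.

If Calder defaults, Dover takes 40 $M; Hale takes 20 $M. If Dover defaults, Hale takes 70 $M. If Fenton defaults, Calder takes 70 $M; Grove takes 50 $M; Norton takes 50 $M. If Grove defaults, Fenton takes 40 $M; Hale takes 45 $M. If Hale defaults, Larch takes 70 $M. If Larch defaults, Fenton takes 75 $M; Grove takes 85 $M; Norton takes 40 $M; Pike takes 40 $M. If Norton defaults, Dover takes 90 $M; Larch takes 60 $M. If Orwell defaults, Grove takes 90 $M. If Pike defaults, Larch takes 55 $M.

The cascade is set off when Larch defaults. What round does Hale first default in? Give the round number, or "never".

4

Round 1 — Larch defaults (initial).
  Fenton: +75 → 75 < 80
  Grove: +85 → 85 < 110
  Norton: +40 → 40 ≥ 30
  Pike: +40 → 40 < 90
Round 2 — Norton defaults.
  Dover: +90 → 90 ≥ 30
Round 3 — Dover defaults.
  Hale: +70 → 70 ≥ 50
Round 4 — Hale defaults.
No further defaults.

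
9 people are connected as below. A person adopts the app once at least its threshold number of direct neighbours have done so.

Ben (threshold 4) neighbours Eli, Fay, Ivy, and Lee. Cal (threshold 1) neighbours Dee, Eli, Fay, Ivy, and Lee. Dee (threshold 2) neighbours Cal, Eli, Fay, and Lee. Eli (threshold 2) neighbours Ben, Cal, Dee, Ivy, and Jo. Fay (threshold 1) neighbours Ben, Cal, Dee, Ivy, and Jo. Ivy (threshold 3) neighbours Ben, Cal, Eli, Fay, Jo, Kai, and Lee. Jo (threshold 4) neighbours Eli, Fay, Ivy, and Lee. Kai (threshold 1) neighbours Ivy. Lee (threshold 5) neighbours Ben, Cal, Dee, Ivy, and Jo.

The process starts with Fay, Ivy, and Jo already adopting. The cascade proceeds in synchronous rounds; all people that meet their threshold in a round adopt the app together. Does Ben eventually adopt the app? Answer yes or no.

no

Round 1 — Fay, Ivy, Jo adopt the app (initial).
Round 2 — checking thresholds:
  Ben: 2 of 4 neighbours < 4, holds.
  Cal: 2 of 5 neighbours ≥ 1, adopts the app.
  Dee: 1 of 4 neighbours < 2, holds.
  Eli: 2 of 5 neighbours ≥ 2, adopts the app.
  Kai: 1 of 1 neighbours ≥ 1, adopts the app.
  Lee: 2 of 5 neighbours < 5, holds.
Round 3 — checking thresholds:
  Ben: 3 of 4 neighbours < 4, holds.
  Dee: 3 of 4 neighbours ≥ 2, adopts the app.
  Lee: 3 of 5 neighbours < 5, holds.
Round 4 — no new adoptions; cascade stops.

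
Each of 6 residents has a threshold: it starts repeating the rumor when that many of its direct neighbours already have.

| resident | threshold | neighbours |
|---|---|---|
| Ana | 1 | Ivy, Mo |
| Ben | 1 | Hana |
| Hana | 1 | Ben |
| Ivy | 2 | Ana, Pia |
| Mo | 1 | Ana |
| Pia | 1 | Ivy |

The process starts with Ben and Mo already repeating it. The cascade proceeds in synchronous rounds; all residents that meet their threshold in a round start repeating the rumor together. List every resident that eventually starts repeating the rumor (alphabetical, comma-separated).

Round 1 — Ben, Mo start repeating the rumor (initial).
Round 2 — checking thresholds:
  Ana: 1 of 2 neighbours ≥ 1, starts repeating the rumor.
  Hana: 1 of 1 neighbours ≥ 1, starts repeating the rumor.
Round 3 — no new spreads; cascade stops.

Ana, Ben, Hana, Mo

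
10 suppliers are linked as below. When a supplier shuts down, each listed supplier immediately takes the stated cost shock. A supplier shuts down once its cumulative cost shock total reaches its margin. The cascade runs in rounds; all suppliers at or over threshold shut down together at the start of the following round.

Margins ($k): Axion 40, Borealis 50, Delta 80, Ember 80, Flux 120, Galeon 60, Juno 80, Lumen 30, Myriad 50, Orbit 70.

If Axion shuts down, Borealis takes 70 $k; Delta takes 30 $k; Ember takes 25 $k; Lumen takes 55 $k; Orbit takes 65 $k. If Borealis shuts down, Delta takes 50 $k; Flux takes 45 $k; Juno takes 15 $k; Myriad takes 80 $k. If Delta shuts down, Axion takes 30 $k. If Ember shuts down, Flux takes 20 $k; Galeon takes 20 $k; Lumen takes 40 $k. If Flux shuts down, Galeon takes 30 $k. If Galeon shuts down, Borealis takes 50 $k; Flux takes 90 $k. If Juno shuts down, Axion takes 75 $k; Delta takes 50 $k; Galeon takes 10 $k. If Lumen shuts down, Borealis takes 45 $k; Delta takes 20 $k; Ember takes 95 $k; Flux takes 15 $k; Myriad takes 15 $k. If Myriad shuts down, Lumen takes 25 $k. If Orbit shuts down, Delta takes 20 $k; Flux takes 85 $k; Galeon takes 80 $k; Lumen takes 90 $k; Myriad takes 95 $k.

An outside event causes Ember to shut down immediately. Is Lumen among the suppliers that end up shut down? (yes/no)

Round 1 — Ember shuts down (initial).
  Flux: +20 → 20 < 120
  Galeon: +20 → 20 < 60
  Lumen: +40 → 40 ≥ 30
Round 2 — Lumen shuts down.
  Borealis: +45 → 45 < 50
  Delta: +20 → 20 < 80
  Flux: +15 → 35 < 120
  Myriad: +15 → 15 < 50
No further shutdowns.

yes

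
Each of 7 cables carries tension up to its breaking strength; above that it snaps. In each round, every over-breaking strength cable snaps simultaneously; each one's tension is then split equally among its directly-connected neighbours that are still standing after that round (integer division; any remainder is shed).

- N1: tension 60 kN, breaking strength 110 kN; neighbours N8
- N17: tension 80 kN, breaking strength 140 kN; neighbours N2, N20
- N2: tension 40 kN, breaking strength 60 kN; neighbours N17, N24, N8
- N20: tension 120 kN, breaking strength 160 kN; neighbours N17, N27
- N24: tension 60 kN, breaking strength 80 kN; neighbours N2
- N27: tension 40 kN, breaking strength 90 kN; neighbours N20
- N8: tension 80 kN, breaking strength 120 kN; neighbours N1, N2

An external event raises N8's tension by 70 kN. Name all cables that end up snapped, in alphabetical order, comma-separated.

N1, N2, N24, N8

Round 1 — N8 at 150 > 120. N8 snaps.
  N8 sheds 150 kN to N1, N2: 75 each.
    N1: 60+75 = 135 > 110
    N2: 40+75 = 115 > 60
Round 2 — N1, N2 snap.
  N1 sheds 135 kN: no online neighbours, lost.
  N2 sheds 115 kN to N17, N24: 57 each (1 lost).
    N17: 80+57 = 137 ≤ 140
    N24: 60+57 = 117 > 80
Round 3 — N24 snaps.
  N24 sheds 117 kN: no online neighbours, lost.
No further breaks.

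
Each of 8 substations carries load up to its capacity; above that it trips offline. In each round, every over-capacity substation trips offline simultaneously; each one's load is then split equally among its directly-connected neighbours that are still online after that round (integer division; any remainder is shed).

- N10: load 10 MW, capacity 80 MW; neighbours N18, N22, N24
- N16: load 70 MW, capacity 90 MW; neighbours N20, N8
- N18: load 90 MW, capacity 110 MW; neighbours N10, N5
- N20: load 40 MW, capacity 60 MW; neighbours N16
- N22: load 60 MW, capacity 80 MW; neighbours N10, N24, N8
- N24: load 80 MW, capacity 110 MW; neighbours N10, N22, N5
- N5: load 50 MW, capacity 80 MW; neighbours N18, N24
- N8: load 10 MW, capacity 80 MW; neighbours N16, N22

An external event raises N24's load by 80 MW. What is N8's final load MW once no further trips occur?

Round 1 — N24 at 160 > 110. N24 trips offline.
  N24 sheds 160 MW to N10, N22, N5: 53 each (1 lost).
    N10: 10+53 = 63 ≤ 80
    N22: 60+53 = 113 > 80
    N5: 50+53 = 103 > 80
Round 2 — N22, N5 trip offline.
  N22 sheds 113 MW to N10, N8: 56 each (1 lost).
    N10: 63+56 = 119 > 80
    N8: 10+56 = 66 ≤ 80
  N5 sheds 103 MW to N18: 103 each.
    N18: 90+103 = 193 > 110
Round 3 — N10, N18 trip offline.
  N10 sheds 119 MW: no online neighbours, lost.
  N18 sheds 193 MW: no online neighbours, lost.
No further trips.

66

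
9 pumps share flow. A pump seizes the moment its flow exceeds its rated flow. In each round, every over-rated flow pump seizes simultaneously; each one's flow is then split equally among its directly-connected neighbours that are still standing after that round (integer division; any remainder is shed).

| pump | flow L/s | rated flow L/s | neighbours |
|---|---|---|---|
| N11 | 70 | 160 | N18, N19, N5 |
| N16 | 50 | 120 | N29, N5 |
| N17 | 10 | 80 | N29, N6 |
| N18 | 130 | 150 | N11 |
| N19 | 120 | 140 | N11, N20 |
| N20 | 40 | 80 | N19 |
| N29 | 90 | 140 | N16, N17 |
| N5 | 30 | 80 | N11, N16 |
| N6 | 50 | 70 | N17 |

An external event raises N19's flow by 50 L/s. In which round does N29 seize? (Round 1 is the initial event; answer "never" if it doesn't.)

never

Round 1 — N19 at 170 > 140. N19 seizes.
  N19 sheds 170 L/s to N11, N20: 85 each.
    N11: 70+85 = 155 ≤ 160
    N20: 40+85 = 125 > 80
Round 2 — N20 seizes.
  N20 sheds 125 L/s: no online neighbours, lost.
No further seizures.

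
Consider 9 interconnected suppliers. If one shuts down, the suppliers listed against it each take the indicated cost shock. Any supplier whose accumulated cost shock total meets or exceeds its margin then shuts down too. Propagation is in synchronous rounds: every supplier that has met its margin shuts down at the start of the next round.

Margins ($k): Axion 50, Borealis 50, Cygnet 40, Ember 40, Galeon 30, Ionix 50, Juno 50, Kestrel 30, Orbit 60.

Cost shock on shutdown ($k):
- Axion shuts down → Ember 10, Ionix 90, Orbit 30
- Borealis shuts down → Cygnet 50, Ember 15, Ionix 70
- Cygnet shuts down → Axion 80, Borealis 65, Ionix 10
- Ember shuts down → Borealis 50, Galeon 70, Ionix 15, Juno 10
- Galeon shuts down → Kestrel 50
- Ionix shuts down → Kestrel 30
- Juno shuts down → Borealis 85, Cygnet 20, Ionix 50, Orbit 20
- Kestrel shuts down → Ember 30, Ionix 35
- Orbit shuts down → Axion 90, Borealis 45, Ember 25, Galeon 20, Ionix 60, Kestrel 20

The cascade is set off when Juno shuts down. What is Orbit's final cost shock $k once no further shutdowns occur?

Round 1 — Juno shuts down (initial).
  Borealis: +85 → 85 ≥ 50
  Cygnet: +20 → 20 < 40
  Ionix: +50 → 50 ≥ 50
  Orbit: +20 → 20 < 60
Round 2 — Borealis, Ionix shut down.
  Cygnet: +50 → 70 ≥ 40
  Ember: +15 → 15 < 40
  Kestrel: +30 → 30 ≥ 30
Round 3 — Cygnet, Kestrel shut down.
  Axion: +80 → 80 ≥ 50
  Ember: +30 → 45 ≥ 40
Round 4 — Axion, Ember shut down.
  Galeon: +70 → 70 ≥ 30
  Orbit: +30 → 50 < 60
Round 5 — Galeon shuts down.
No further shutdowns.

50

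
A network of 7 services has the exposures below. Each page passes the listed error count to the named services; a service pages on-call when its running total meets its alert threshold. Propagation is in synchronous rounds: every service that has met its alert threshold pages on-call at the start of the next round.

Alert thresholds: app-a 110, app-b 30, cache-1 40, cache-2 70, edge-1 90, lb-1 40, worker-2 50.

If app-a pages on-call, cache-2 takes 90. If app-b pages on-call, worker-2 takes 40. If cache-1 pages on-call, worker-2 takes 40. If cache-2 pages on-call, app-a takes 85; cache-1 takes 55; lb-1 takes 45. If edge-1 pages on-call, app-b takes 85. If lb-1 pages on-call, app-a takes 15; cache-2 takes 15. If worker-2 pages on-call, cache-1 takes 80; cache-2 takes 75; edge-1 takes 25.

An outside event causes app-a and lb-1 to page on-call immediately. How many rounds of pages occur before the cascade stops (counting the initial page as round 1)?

Round 1 — app-a, lb-1 page on-call (initial).
  cache-2: +90+15 → 105 ≥ 70
Round 2 — cache-2 pages on-call.
  cache-1: +55 → 55 ≥ 40
Round 3 — cache-1 pages on-call.
  worker-2: +40 → 40 < 50
No further pages.

3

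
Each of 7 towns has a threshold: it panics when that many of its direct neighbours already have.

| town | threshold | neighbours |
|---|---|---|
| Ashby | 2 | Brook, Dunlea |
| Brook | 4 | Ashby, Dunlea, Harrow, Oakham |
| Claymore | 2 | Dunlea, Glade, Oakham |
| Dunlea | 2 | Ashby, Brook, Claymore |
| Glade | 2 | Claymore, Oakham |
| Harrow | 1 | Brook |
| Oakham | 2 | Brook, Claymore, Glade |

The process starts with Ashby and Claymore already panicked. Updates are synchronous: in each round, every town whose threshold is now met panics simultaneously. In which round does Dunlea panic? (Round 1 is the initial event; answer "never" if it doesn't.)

Round 1 — Ashby, Claymore panic (initial).
Round 2 — checking thresholds:
  Brook: 1 of 4 neighbours < 4, holds.
  Dunlea: 2 of 3 neighbours ≥ 2, panics.
  Glade: 1 of 2 neighbours < 2, holds.
  Oakham: 1 of 3 neighbours < 2, holds.
Round 3 — no new panics; cascade stops.

2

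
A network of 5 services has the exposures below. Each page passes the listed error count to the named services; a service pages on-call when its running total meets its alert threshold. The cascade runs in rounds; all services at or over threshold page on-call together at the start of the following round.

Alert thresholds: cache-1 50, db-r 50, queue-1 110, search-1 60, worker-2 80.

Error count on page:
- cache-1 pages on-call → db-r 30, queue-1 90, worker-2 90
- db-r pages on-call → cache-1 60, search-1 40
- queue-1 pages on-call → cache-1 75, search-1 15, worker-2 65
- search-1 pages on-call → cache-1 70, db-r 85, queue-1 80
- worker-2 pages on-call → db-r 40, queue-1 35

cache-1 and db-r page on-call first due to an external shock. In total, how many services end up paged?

4

Round 1 — cache-1, db-r page on-call (initial).
  queue-1: +90 → 90 < 110
  search-1: +40 → 40 < 60
  worker-2: +90 → 90 ≥ 80
Round 2 — worker-2 pages on-call.
  queue-1: +35 → 125 ≥ 110
Round 3 — queue-1 pages on-call.
  search-1: +15 → 55 < 60
No further pages.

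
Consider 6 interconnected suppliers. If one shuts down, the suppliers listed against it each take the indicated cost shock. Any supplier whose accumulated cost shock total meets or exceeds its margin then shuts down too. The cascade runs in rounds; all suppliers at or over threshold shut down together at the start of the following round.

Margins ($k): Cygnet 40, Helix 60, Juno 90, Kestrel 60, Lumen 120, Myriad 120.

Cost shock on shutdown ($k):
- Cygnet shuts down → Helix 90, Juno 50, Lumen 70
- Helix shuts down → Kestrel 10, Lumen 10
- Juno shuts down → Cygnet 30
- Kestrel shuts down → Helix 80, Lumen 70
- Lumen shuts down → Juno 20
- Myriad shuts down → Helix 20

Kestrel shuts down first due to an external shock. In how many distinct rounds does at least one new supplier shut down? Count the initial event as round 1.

2

Round 1 — Kestrel shuts down (initial).
  Helix: +80 → 80 ≥ 60
  Lumen: +70 → 70 < 120
Round 2 — Helix shuts down.
  Lumen: +10 → 80 < 120
No further shutdowns.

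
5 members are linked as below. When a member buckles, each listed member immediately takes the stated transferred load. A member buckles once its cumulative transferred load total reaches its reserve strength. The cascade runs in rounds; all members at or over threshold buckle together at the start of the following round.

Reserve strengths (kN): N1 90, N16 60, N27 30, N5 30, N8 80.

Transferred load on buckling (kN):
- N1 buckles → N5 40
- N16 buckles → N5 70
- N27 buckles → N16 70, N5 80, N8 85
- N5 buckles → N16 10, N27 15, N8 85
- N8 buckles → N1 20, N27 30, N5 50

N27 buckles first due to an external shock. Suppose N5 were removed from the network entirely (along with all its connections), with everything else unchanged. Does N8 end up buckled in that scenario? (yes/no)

With N5 removed:
Round 1 — N27 buckles (initial).
  N16: +70 → 70 ≥ 60
  N8: +85 → 85 ≥ 80
Round 2 — N16, N8 buckle.
  N1: +20 → 20 < 90
No further bucklings.

yes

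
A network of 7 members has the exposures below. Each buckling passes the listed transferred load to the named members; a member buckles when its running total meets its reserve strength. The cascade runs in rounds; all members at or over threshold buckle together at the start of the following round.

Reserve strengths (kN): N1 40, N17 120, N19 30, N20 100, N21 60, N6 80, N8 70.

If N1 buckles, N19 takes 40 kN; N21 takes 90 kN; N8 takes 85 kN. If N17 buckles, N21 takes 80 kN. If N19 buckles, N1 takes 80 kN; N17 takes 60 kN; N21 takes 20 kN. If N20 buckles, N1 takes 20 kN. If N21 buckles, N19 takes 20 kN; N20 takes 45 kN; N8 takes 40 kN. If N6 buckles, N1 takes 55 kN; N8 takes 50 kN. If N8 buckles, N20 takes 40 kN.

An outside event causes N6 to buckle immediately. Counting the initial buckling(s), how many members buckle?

5

Round 1 — N6 buckles (initial).
  N1: +55 → 55 ≥ 40
  N8: +50 → 50 < 70
Round 2 — N1 buckles.
  N19: +40 → 40 ≥ 30
  N21: +90 → 90 ≥ 60
  N8: +85 → 135 ≥ 70
Round 3 — N19, N21, N8 buckle.
  N17: +60 → 60 < 120
  N20: +45+40 → 85 < 100
No further bucklings.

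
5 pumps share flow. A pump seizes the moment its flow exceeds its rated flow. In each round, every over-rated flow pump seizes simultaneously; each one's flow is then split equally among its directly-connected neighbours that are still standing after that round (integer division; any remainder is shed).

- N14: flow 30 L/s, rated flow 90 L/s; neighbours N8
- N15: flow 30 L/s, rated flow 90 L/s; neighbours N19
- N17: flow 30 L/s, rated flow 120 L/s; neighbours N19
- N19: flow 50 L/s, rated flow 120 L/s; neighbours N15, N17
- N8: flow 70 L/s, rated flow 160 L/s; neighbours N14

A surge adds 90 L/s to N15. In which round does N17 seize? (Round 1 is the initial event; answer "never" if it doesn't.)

Round 1 — N15 at 120 > 90. N15 seizes.
  N15 sheds 120 L/s to N19: 120 each.
    N19: 50+120 = 170 > 120
Round 2 — N19 seizes.
  N19 sheds 170 L/s to N17: 170 each.
    N17: 30+170 = 200 > 120
Round 3 — N17 seizes.
  N17 sheds 200 L/s: no online neighbours, lost.
No further seizures.

3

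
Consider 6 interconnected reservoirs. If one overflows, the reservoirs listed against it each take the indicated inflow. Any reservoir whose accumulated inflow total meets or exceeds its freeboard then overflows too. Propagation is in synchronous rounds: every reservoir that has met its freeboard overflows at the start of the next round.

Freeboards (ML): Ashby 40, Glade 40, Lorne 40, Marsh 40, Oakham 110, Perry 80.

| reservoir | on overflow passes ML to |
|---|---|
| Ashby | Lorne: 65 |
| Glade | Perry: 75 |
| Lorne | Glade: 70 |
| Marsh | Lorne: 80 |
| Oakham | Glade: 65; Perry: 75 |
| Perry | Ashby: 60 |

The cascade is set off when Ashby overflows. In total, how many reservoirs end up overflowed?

3

Round 1 — Ashby overflows (initial).
  Lorne: +65 → 65 ≥ 40
Round 2 — Lorne overflows.
  Glade: +70 → 70 ≥ 40
Round 3 — Glade overflows.
  Perry: +75 → 75 < 80
No further overflows.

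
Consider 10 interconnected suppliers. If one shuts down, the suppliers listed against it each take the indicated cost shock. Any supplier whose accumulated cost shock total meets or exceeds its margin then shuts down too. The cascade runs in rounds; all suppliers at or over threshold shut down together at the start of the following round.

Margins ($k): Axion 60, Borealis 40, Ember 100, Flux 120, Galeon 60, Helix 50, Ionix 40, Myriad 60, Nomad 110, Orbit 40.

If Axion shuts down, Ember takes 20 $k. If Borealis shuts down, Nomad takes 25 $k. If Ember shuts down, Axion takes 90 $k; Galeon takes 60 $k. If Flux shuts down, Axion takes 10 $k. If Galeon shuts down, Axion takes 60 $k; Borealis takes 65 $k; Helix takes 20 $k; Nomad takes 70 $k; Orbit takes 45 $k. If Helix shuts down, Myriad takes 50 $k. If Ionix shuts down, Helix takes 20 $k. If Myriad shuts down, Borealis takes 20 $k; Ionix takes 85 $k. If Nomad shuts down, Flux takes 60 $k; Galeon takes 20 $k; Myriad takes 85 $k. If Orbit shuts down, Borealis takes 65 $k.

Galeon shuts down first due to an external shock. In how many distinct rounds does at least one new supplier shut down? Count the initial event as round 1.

Round 1 — Galeon shuts down (initial).
  Axion: +60 → 60 ≥ 60
  Borealis: +65 → 65 ≥ 40
  Helix: +20 → 20 < 50
  Nomad: +70 → 70 < 110
  Orbit: +45 → 45 ≥ 40
Round 2 — Axion, Borealis, Orbit shut down.
  Ember: +20 → 20 < 100
  Nomad: +25 → 95 < 110
No further shutdowns.

2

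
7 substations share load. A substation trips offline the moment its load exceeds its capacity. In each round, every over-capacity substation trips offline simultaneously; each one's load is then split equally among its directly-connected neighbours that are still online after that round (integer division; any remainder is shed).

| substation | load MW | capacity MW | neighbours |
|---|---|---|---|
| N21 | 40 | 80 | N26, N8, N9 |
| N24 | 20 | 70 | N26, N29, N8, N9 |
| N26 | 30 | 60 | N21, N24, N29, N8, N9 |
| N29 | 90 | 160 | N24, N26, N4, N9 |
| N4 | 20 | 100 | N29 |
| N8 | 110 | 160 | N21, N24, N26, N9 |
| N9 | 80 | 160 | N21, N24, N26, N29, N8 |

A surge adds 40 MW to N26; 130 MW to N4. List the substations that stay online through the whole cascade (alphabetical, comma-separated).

Round 1 — N26 at 70 > 60; N4 at 150 > 100. N26, N4 trip offline.
  N26 sheds 70 MW to N21, N24, N29, N8, N9: 14 each.
    N21: 40+14 = 54 ≤ 80
    N24: 20+14 = 34 ≤ 70
    N29: 90+14 = 104 ≤ 160
    N8: 110+14 = 124 ≤ 160
    N9: 80+14 = 94 ≤ 160
  N4 sheds 150 MW to N29: 150 each.
    N29: 104+150 = 254 > 160
Round 2 — N29 trips offline.
  N29 sheds 254 MW to N24, N9: 127 each.
    N24: 34+127 = 161 > 70
    N9: 94+127 = 221 > 160
Round 3 — N24, N9 trip offline.
  N24 sheds 161 MW to N8: 161 each.
    N8: 124+161 = 285 > 160
  N9 sheds 221 MW to N21, N8: 110 each (1 lost).
    N21: 54+110 = 164 > 80
    N8: 285+110 = 395 > 160
Round 4 — N21, N8 trip offline.
  N21 sheds 164 MW: no online neighbours, lost.
  N8 sheds 395 MW: no online neighbours, lost.
No further trips.

none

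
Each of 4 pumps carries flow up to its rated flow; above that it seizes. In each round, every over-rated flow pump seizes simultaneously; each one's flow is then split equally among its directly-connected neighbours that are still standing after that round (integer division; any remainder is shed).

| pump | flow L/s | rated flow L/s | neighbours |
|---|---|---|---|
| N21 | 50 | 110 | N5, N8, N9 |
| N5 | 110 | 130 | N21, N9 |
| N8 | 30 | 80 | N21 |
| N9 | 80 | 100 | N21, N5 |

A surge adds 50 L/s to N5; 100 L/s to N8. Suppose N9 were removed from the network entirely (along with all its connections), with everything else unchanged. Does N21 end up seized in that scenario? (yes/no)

yes

With N9 removed:
Round 1 — N5 at 160 > 130; N8 at 130 > 80. N5, N8 seize.
  N5 sheds 160 L/s to N21: 160 each.
    N21: 50+160 = 210 > 110
  N8 sheds 130 L/s to N21: 130 each.
    N21: 210+130 = 340 > 110
Round 2 — N21 seizes.
  N21 sheds 340 L/s: no online neighbours, lost.
No further seizures.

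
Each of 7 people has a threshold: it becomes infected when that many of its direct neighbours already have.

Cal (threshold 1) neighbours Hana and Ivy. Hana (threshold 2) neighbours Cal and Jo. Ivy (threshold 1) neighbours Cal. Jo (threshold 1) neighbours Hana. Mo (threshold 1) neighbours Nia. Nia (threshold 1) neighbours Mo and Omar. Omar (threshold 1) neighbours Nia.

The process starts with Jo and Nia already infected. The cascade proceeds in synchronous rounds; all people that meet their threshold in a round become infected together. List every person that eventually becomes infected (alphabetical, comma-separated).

Round 1 — Jo, Nia become infected (initial).
Round 2 — checking thresholds:
  Hana: 1 of 2 neighbours < 2, below threshold.
  Mo: 1 of 1 neighbours ≥ 1, becomes infected.
  Omar: 1 of 1 neighbours ≥ 1, becomes infected.
Round 3 — no new infections; cascade stops.

Jo, Mo, Nia, Omar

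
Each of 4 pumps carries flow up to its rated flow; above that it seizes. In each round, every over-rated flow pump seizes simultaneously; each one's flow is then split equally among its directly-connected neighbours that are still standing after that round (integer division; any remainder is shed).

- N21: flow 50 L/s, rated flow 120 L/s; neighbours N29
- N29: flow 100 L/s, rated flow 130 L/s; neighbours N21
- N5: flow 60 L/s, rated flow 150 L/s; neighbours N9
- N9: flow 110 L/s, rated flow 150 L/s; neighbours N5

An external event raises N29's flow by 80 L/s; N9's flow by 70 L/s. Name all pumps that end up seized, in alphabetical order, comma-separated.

Round 1 — N29 at 180 > 130; N9 at 180 > 150. N29, N9 seize.
  N29 sheds 180 L/s to N21: 180 each.
    N21: 50+180 = 230 > 120
  N9 sheds 180 L/s to N5: 180 each.
    N5: 60+180 = 240 > 150
Round 2 — N21, N5 seize.
  N21 sheds 230 L/s: no online neighbours, lost.
  N5 sheds 240 L/s: no online neighbours, lost.
No further seizures.

N21, N29, N5, N9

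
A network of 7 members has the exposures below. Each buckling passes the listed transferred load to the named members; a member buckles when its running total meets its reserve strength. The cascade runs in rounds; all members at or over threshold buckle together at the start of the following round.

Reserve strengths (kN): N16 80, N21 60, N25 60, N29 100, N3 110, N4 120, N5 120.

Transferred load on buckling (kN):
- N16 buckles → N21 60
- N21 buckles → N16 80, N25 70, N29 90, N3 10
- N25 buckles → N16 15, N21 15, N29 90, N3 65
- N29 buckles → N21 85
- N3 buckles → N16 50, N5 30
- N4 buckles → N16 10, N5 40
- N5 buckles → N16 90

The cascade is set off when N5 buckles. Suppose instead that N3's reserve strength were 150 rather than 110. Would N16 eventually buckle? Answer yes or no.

yes

With N3's reserve strength at 150:
Round 1 — N5 buckles (initial).
  N16: +90 → 90 ≥ 80
Round 2 — N16 buckles.
  N21: +60 → 60 ≥ 60
Round 3 — N21 buckles.
  N25: +70 → 70 ≥ 60
  N29: +90 → 90 < 100
  N3: +10 → 10 < 150
Round 4 — N25 buckles.
  N29: +90 → 180 ≥ 100
  N3: +65 → 75 < 150
Round 5 — N29 buckles.
No further bucklings.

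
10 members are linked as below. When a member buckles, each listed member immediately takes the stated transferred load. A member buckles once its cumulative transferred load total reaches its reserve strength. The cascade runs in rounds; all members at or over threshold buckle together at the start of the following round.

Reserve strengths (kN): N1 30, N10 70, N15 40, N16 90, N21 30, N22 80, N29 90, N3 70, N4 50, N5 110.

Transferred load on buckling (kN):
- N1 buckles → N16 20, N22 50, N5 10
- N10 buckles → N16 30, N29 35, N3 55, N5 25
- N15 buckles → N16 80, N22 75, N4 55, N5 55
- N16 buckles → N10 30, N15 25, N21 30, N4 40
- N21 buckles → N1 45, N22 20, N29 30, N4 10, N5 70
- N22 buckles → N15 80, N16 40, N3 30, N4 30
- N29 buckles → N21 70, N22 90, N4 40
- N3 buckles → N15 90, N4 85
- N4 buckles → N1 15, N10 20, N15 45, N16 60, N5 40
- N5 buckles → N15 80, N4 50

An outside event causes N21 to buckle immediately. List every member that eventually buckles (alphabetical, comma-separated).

Round 1 — N21 buckles (initial).
  N1: +45 → 45 ≥ 30
  N22: +20 → 20 < 80
  N29: +30 → 30 < 90
  N4: +10 → 10 < 50
  N5: +70 → 70 < 110
Round 2 — N1 buckles.
  N16: +20 → 20 < 90
  N22: +50 → 70 < 80
  N5: +10 → 80 < 110
No further bucklings.

N1, N21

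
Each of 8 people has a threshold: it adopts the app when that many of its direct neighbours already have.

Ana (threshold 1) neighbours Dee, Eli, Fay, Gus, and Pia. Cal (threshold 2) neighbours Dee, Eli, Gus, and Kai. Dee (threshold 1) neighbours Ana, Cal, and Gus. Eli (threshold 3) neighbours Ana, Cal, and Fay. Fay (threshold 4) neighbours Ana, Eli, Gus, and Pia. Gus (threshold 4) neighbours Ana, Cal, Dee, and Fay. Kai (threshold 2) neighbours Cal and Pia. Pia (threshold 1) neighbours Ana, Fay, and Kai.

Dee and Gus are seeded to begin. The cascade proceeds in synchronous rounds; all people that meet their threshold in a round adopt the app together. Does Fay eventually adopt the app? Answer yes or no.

no

Round 1 — Dee, Gus adopt the app (initial).
Round 2 — checking thresholds:
  Ana: 2 of 5 neighbours ≥ 1, adopts the app.
  Cal: 2 of 4 neighbours ≥ 2, adopts the app.
  Fay: 1 of 4 neighbours < 4, holds.
Round 3 — checking thresholds:
  Eli: 2 of 3 neighbours < 3, holds.
  Fay: 2 of 4 neighbours < 4, holds.
  Kai: 1 of 2 neighbours < 2, holds.
  Pia: 1 of 3 neighbours ≥ 1, adopts the app.
Round 4 — checking thresholds:
  Eli: 2 of 3 neighbours < 3, holds.
  Fay: 3 of 4 neighbours < 4, holds.
  Kai: 2 of 2 neighbours ≥ 2, adopts the app.
Round 5 — no new adoptions; cascade stops.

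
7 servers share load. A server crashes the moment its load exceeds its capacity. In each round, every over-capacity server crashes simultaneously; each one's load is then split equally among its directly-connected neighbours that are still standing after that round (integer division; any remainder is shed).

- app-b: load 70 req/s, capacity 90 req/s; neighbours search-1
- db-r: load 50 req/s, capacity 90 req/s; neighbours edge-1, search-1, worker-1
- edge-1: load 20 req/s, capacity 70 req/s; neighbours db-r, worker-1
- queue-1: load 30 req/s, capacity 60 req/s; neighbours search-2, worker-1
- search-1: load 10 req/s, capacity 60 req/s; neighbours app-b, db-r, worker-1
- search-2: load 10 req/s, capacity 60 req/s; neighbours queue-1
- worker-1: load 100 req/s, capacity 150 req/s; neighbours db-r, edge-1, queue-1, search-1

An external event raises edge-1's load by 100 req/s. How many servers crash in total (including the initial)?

7

Round 1 — edge-1 at 120 > 70. edge-1 crashes.
  edge-1 sheds 120 req/s to db-r, worker-1: 60 each.
    db-r: 50+60 = 110 > 90
    worker-1: 100+60 = 160 > 150
Round 2 — db-r, worker-1 crash.
  db-r sheds 110 req/s to search-1: 110 each.
    search-1: 10+110 = 120 > 60
  worker-1 sheds 160 req/s to queue-1, search-1: 80 each.
    queue-1: 30+80 = 110 > 60
    search-1: 120+80 = 200 > 60
Round 3 — queue-1, search-1 crash.
  queue-1 sheds 110 req/s to search-2: 110 each.
    search-2: 10+110 = 120 > 60
  search-1 sheds 200 req/s to app-b: 200 each.
    app-b: 70+200 = 270 > 90
Round 4 — app-b, search-2 crash.
  app-b sheds 270 req/s: no online neighbours, lost.
  search-2 sheds 120 req/s: no online neighbours, lost.
No further crashes.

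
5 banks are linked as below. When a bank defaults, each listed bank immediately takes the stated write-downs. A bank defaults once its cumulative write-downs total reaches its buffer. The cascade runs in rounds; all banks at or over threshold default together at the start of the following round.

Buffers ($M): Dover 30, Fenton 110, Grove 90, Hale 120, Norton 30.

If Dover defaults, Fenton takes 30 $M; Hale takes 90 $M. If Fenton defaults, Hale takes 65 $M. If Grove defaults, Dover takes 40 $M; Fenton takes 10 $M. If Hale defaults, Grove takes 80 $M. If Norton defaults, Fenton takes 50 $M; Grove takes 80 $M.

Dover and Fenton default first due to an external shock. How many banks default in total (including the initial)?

3

Round 1 — Dover, Fenton default (initial).
  Hale: +90+65 → 155 ≥ 120
Round 2 — Hale defaults.
  Grove: +80 → 80 < 90
No further defaults.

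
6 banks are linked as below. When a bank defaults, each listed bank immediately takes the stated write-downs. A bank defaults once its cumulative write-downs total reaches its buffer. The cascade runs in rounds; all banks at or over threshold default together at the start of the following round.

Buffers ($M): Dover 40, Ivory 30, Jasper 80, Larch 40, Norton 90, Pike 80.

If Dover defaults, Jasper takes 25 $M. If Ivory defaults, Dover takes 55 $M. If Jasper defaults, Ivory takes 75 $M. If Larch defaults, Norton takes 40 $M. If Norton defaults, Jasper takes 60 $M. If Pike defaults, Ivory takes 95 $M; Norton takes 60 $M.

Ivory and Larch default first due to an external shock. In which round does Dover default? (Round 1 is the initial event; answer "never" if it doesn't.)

2

Round 1 — Ivory, Larch default (initial).
  Dover: +55 → 55 ≥ 40
  Norton: +40 → 40 < 90
Round 2 — Dover defaults.
  Jasper: +25 → 25 < 80
No further defaults.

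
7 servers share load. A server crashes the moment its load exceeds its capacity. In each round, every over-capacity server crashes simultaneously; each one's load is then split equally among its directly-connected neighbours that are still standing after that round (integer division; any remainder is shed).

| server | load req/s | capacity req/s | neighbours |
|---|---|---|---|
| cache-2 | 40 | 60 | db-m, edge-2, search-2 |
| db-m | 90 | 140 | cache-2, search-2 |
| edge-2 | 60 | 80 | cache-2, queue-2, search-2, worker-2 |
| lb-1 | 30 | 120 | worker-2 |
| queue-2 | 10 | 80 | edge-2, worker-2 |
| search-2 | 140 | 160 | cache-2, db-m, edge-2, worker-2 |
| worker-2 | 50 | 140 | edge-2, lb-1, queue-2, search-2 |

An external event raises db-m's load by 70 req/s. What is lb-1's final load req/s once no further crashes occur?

Round 1 — db-m at 160 > 140. db-m crashes.
  db-m sheds 160 req/s to cache-2, search-2: 80 each.
    cache-2: 40+80 = 120 > 60
    search-2: 140+80 = 220 > 160
Round 2 — cache-2, search-2 crash.
  cache-2 sheds 120 req/s to edge-2: 120 each.
    edge-2: 60+120 = 180 > 80
  search-2 sheds 220 req/s to edge-2, worker-2: 110 each.
    edge-2: 180+110 = 290 > 80
    worker-2: 50+110 = 160 > 140
Round 3 — edge-2, worker-2 crash.
  edge-2 sheds 290 req/s to queue-2: 290 each.
    queue-2: 10+290 = 300 > 80
  worker-2 sheds 160 req/s to lb-1, queue-2: 80 each.
    lb-1: 30+80 = 110 ≤ 120
    queue-2: 300+80 = 380 > 80
Round 4 — queue-2 crashes.
  queue-2 sheds 380 req/s: no online neighbours, lost.
No further crashes.

110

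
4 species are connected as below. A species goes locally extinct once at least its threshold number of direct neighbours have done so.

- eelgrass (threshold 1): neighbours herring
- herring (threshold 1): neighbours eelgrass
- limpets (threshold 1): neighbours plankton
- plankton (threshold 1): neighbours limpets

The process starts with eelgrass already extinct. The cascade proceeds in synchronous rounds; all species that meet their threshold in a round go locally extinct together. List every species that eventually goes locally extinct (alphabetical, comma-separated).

Round 1 — eelgrass goes locally extinct (initial).
Round 2 — checking thresholds:
  herring: 1 of 1 neighbours ≥ 1, goes locally extinct.
Round 3 — no new extinctions; cascade stops.

eelgrass, herring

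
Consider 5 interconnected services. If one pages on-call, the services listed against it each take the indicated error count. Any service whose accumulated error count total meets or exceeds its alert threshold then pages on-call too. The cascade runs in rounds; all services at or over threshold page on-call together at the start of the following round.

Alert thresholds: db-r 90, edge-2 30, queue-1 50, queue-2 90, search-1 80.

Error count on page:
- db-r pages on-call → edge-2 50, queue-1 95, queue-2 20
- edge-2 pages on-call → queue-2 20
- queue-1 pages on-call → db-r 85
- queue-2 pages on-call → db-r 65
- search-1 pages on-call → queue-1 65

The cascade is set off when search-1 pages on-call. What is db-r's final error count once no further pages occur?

Round 1 — search-1 pages on-call (initial).
  queue-1: +65 → 65 ≥ 50
Round 2 — queue-1 pages on-call.
  db-r: +85 → 85 < 90
No further pages.

85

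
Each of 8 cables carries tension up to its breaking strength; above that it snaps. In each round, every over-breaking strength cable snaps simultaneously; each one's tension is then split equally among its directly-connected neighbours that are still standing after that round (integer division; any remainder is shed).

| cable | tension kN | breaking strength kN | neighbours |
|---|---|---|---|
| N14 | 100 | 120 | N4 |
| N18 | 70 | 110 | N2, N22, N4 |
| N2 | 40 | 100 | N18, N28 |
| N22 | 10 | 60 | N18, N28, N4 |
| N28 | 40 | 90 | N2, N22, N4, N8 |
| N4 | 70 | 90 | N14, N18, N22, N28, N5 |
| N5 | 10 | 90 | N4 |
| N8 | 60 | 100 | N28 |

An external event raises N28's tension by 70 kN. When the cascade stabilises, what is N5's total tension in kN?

Round 1 — N28 at 110 > 90. N28 snaps.
  N28 sheds 110 kN to N2, N22, N4, N8: 27 each (2 lost).
    N2: 40+27 = 67 ≤ 100
    N22: 10+27 = 37 ≤ 60
    N4: 70+27 = 97 > 90
    N8: 60+27 = 87 ≤ 100
Round 2 — N4 snaps.
  N4 sheds 97 kN to N14, N18, N22, N5: 24 each (1 lost).
    N14: 100+24 = 124 > 120
    N18: 70+24 = 94 ≤ 110
    N22: 37+24 = 61 > 60
    N5: 10+24 = 34 ≤ 90
Round 3 — N14, N22 snap.
  N14 sheds 124 kN: no online neighbours, lost.
  N22 sheds 61 kN to N18: 61 each.
    N18: 94+61 = 155 > 110
Round 4 — N18 snaps.
  N18 sheds 155 kN to N2: 155 each.
    N2: 67+155 = 222 > 100
Round 5 — N2 snaps.
  N2 sheds 222 kN: no online neighbours, lost.
No further breaks.

34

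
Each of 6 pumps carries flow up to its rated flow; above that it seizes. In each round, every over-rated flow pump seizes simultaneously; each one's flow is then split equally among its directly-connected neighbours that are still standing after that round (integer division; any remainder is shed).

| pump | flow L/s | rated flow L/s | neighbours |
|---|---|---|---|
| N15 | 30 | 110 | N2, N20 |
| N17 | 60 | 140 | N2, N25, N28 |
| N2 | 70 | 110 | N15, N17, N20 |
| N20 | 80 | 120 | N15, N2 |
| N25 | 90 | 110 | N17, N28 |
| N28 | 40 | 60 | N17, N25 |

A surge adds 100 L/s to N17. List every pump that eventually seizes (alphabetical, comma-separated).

N15, N17, N2, N20, N25, N28

Round 1 — N17 at 160 > 140. N17 seizes.
  N17 sheds 160 L/s to N2, N25, N28: 53 each (1 lost).
    N2: 70+53 = 123 > 110
    N25: 90+53 = 143 > 110
    N28: 40+53 = 93 > 60
Round 2 — N2, N25, N28 seize.
  N2 sheds 123 L/s to N15, N20: 61 each (1 lost).
    N15: 30+61 = 91 ≤ 110
    N20: 80+61 = 141 > 120
  N25 sheds 143 L/s: no online neighbours, lost.
  N28 sheds 93 L/s: no online neighbours, lost.
Round 3 — N20 seizes.
  N20 sheds 141 L/s to N15: 141 each.
    N15: 91+141 = 232 > 110
Round 4 — N15 seizes.
  N15 sheds 232 L/s: no online neighbours, lost.
No further seizures.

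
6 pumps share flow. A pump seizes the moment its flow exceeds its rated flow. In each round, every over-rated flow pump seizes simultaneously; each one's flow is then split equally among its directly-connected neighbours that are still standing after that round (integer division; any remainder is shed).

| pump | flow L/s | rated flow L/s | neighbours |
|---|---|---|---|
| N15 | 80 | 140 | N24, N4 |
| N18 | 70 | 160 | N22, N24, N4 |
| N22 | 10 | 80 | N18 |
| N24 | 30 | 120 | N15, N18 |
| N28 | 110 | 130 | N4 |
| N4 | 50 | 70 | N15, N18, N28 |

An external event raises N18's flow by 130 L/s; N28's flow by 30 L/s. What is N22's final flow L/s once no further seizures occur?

Round 1 — N18 at 200 > 160; N28 at 140 > 130. N18, N28 seize.
  N18 sheds 200 L/s to N22, N24, N4: 66 each (2 lost).
    N22: 10+66 = 76 ≤ 80
    N24: 30+66 = 96 ≤ 120
    N4: 50+66 = 116 > 70
  N28 sheds 140 L/s to N4: 140 each.
    N4: 116+140 = 256 > 70
Round 2 — N4 seizes.
  N4 sheds 256 L/s to N15: 256 each.
    N15: 80+256 = 336 > 140
Round 3 — N15 seizes.
  N15 sheds 336 L/s to N24: 336 each.
    N24: 96+336 = 432 > 120
Round 4 — N24 seizes.
  N24 sheds 432 L/s: no online neighbours, lost.
No further seizures.

76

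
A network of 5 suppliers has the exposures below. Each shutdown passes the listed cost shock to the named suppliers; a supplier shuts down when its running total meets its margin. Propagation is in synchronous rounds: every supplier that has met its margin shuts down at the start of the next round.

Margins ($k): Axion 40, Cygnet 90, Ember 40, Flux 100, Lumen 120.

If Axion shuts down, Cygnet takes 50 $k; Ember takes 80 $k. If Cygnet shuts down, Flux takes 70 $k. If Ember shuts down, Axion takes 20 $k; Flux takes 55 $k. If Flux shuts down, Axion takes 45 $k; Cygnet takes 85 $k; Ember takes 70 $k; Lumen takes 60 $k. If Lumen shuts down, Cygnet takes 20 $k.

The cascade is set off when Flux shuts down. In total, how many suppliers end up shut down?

Round 1 — Flux shuts down (initial).
  Axion: +45 → 45 ≥ 40
  Cygnet: +85 → 85 < 90
  Ember: +70 → 70 ≥ 40
  Lumen: +60 → 60 < 120
Round 2 — Axion, Ember shut down.
  Cygnet: +50 → 135 ≥ 90
Round 3 — Cygnet shuts down.
No further shutdowns.

4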